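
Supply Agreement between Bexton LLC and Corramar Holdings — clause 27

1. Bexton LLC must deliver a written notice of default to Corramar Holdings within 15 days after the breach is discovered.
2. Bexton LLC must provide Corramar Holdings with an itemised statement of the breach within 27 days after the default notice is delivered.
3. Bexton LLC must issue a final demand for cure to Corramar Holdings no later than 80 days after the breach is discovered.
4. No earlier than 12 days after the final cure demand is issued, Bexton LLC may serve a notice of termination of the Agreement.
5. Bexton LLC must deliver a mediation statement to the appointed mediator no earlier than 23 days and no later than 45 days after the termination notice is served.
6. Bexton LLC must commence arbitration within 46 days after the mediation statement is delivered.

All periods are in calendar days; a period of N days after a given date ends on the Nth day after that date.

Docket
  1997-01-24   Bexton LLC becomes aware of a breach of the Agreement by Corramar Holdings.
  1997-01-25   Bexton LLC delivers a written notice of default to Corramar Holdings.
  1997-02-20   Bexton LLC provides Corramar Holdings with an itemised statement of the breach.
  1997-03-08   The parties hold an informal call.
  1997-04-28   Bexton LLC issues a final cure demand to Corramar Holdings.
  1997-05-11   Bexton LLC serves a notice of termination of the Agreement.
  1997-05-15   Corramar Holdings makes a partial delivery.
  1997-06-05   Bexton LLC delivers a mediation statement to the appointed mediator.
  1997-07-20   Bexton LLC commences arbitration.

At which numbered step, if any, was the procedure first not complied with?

Step 3

Step 1 — counting 15 days from 1997-01-24 (when the breach is discovered) gives a deadline of 1997-02-08; 1997-01-25 is within that limit.
Step 2 — counting 27 days from 1997-01-25 (when the default notice is delivered) gives a deadline of 1997-02-21; 1997-02-20 is within that limit.
Step 3 — counting 80 days from 1997-01-24 (when the breach is discovered) gives a deadline of 1997-04-14; not done until 1997-04-28, 14 days after the deadline.
The procedure was therefore not followed at step 3.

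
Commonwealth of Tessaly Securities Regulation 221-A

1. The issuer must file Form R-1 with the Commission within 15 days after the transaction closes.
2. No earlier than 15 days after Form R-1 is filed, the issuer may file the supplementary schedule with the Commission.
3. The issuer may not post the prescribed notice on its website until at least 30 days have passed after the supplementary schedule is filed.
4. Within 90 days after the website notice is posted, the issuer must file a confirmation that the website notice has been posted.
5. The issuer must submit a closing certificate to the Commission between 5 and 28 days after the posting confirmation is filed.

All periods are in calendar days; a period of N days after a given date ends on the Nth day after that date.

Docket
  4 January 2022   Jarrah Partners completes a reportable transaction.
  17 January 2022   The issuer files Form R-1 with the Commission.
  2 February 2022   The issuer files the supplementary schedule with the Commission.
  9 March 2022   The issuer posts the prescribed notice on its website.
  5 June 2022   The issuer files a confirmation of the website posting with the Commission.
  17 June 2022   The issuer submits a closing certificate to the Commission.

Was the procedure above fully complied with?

Yes

Step 1 — counting 15 days from 4 January 2022 (when the transaction closes) gives a deadline of 19 January 2022; 17 January 2022 is within that limit.
Step 2 — must wait 15 days from 17 January 2022 (when Form R-1 is filed), so not before 1 February 2022; 2 February 2022 is on or after that date.
Step 3 — must wait 30 days from 2 February 2022 (when the supplementary schedule is filed), so not before 4 March 2022; done 9 March 2022, after the minimum wait.
Step 4 — counting 90 days from 9 March 2022 (when the website notice is posted) gives a deadline of 7 June 2022; 5 June 2022 is within that limit.
Step 5 — 5 and 28 days from 5 June 2022 (when the posting confirmation is filed) are 10 June 2022 and 3 July 2022 respectively; done 17 June 2022, which is between those dates.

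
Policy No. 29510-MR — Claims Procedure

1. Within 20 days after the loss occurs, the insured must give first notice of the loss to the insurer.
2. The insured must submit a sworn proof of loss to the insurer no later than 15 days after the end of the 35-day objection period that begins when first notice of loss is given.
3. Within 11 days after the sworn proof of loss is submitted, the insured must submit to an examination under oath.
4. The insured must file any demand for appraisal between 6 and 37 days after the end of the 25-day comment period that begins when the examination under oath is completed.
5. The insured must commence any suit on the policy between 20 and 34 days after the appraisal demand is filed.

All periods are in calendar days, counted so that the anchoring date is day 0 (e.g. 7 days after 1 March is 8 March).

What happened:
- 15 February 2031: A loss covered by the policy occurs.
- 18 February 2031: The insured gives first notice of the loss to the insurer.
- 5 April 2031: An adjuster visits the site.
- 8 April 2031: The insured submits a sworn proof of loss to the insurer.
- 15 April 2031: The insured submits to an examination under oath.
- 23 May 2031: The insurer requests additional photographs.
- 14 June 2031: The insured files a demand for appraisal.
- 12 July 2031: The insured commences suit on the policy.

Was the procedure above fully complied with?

Step 1 — counting 20 days from 15 February 2031 (when the loss occurs) gives a deadline of 7 March 2031; done 18 February 2031 — timely.
Step 2 — counting 15 days from 25 March 2031 (end of the 35-day objection period, which began when first notice of loss is given on 18 February 2031) gives a deadline of 9 April 2031; 8 April 2031 is within that limit.
Step 3 — counting 11 days from 8 April 2031 (when the sworn proof of loss is submitted) gives a deadline of 19 April 2031; 15 April 2031 is within that limit.
Step 4 — 6 and 37 days from 10 May 2031 (end of the 25-day comment period, which began when the examination under oath is completed on 15 April 2031) are 16 May 2031 and 16 June 2031 respectively; 14 June 2031 falls inside that range.
Step 5 — 20 and 34 days from 14 June 2031 (when the appraisal demand is filed) are 4 July 2031 and 18 July 2031 respectively; done 12 July 2031, which is between those dates.

Yes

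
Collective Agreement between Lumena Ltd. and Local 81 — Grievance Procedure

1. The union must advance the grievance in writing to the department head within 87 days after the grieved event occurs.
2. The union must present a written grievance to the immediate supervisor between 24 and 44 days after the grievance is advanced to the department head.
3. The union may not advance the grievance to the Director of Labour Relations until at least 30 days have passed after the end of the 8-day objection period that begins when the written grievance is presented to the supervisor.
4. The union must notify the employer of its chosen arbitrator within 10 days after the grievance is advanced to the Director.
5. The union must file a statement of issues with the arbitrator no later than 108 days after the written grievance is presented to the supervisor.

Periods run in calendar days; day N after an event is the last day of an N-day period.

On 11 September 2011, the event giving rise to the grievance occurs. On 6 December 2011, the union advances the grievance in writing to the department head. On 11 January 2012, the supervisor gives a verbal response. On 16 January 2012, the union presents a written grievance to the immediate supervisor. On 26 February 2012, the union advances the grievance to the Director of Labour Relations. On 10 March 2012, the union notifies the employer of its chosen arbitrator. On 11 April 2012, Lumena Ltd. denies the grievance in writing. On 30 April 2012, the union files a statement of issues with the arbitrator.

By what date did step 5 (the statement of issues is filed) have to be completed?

Step 5 runs from 16 January 2012, when the written grievance is presented to the supervisor. 108 days after 16 January 2012 is 3 May 2012.

3 May 2012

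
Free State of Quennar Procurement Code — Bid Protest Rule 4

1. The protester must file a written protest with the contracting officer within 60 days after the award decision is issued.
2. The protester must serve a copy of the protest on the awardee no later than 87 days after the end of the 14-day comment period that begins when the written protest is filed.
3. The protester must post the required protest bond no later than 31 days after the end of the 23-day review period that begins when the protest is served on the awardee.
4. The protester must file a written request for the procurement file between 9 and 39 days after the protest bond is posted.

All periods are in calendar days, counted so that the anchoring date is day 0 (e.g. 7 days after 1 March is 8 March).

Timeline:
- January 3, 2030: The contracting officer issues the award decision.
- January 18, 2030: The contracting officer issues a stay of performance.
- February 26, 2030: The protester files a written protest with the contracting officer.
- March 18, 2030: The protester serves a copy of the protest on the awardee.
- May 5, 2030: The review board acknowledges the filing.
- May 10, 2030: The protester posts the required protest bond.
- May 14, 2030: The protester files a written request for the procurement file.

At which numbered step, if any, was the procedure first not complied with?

Step 1: 60 days after January 3, 2030 (when the award decision is issued) is March 4, 2030; completed February 26, 2030, before the deadline.
Step 2: 87 days after March 12, 2030 (end of the 14-day comment period, which began when the written protest is filed on February 26, 2030) is June 7, 2030; completed March 18, 2030, before the deadline.
Step 3: 31 days after April 10, 2030 (end of the 23-day review period, which began when the protest is served on the awardee on March 18, 2030) is May 11, 2030; done May 10, 2030 — timely.
Step 4: the window is 9–39 days after May 10, 2030 (when the protest bond is posted), so May 19, 2030 through June 18, 2030; done May 14, 2030 — 5 days before the window opened.

Step 4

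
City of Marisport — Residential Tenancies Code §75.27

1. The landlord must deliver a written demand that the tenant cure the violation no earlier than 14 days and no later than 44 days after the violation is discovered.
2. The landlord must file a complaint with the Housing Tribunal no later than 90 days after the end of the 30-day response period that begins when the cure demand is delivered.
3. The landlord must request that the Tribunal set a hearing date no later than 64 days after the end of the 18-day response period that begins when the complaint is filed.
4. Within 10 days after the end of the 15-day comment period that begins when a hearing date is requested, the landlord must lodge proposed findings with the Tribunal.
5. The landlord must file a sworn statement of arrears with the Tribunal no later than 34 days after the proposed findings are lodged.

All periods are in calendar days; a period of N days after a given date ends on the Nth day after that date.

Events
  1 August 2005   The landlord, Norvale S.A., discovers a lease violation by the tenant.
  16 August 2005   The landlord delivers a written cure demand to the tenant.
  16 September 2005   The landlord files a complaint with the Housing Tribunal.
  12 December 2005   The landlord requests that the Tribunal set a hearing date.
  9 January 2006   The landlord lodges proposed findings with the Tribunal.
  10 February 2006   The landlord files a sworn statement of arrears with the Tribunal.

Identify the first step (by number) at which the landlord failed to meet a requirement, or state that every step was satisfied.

Step 1 — 14 and 44 days from 1 August 2005 (when the violation is discovered) are 15 August 2005 and 14 September 2005 respectively; done 16 August 2005 — within the window.
Step 2 — counting 90 days from 15 September 2005 (end of the 30-day response period, which began when the cure demand is delivered on 16 August 2005) gives a deadline of 14 December 2005; done 16 September 2005 — timely.
Step 3 — counting 64 days from 4 October 2005 (end of the 18-day response period, which began when the complaint is filed on 16 September 2005) gives a deadline of 7 December 2005; not done until 12 December 2005, 5 days after the deadline.
The procedure was therefore not followed at step 3.

Step 3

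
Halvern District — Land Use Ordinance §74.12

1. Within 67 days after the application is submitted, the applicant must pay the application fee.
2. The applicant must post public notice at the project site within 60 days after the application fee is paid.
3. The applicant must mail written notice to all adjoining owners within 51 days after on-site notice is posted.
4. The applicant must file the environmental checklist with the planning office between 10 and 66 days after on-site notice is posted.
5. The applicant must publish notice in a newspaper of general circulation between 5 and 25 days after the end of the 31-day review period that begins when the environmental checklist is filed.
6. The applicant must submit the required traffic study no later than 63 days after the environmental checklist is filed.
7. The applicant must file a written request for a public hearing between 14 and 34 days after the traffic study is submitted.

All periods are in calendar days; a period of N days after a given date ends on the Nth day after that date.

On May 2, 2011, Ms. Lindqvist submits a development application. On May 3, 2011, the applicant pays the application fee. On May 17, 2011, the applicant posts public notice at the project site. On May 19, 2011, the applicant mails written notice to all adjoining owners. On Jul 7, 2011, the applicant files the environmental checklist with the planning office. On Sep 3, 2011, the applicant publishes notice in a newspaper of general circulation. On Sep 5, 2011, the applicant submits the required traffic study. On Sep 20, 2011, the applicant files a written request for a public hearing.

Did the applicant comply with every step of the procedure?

Step 1 — counting 67 days from May 2, 2011 (when the application is submitted) gives a deadline of Jul 8, 2011; done May 3, 2011 — timely.
Step 2 — counting 60 days from May 3, 2011 (when the application fee is paid) gives a deadline of Jul 2, 2011; May 17, 2011 is within that limit.
Step 3 — counting 51 days from May 17, 2011 (when on-site notice is posted) gives a deadline of Jul 7, 2011; May 19, 2011 is within that limit.
Step 4 — 10 and 66 days from May 17, 2011 (when on-site notice is posted) are May 27, 2011 and Jul 22, 2011 respectively; done Jul 7, 2011 — within the window.
Step 5 — 5 and 25 days from Aug 7, 2011 (end of the 31-day review period, which began when the environmental checklist is filed on Jul 7, 2011) are Aug 12, 2011 and Sep 1, 2011 respectively; Sep 3, 2011 is 2 days past the end of the window.
No need to go further; step 5 was not satisfied.

No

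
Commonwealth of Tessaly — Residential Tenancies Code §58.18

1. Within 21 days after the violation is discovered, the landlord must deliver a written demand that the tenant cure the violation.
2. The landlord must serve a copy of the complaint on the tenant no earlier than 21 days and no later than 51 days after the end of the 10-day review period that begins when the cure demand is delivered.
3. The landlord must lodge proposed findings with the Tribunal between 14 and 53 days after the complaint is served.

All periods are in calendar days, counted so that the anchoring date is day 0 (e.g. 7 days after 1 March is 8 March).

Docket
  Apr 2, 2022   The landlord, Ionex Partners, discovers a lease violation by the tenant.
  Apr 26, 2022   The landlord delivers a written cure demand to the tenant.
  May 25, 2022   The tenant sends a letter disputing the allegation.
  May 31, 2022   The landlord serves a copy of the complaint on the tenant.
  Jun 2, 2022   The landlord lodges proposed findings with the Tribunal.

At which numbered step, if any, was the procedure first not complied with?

Step 1: 21 days after Apr 2, 2022 (when the violation is discovered) is Apr 23, 2022; done Apr 26, 2022 — 3 days late.
No need to go further; step 1 was not satisfied.

Step 1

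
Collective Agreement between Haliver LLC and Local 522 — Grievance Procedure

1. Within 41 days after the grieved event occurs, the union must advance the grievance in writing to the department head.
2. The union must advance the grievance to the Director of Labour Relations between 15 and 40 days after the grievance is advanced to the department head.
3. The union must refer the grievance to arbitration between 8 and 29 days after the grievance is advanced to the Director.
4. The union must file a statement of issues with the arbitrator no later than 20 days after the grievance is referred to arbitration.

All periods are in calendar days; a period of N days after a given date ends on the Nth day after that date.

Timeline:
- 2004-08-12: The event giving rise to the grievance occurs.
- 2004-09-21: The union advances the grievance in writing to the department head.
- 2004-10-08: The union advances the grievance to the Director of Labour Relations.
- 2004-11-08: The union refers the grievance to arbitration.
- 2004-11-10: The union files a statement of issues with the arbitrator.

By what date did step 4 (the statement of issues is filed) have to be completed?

Step 4 runs from 2004-11-08, when the grievance is referred to arbitration. 20 days after 2004-11-08 is 2004-11-28.

2004-11-28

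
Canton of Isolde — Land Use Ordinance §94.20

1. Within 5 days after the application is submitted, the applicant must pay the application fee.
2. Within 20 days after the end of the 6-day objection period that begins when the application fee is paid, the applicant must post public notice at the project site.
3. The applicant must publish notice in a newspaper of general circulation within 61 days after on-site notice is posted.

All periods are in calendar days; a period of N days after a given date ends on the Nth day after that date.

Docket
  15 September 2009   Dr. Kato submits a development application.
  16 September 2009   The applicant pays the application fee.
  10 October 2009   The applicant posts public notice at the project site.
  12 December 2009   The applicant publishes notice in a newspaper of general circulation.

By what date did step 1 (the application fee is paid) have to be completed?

Step 1 runs from 15 September 2009, when the application is submitted. 5 days after 15 September 2009 is 20 September 2009.

20 September 2009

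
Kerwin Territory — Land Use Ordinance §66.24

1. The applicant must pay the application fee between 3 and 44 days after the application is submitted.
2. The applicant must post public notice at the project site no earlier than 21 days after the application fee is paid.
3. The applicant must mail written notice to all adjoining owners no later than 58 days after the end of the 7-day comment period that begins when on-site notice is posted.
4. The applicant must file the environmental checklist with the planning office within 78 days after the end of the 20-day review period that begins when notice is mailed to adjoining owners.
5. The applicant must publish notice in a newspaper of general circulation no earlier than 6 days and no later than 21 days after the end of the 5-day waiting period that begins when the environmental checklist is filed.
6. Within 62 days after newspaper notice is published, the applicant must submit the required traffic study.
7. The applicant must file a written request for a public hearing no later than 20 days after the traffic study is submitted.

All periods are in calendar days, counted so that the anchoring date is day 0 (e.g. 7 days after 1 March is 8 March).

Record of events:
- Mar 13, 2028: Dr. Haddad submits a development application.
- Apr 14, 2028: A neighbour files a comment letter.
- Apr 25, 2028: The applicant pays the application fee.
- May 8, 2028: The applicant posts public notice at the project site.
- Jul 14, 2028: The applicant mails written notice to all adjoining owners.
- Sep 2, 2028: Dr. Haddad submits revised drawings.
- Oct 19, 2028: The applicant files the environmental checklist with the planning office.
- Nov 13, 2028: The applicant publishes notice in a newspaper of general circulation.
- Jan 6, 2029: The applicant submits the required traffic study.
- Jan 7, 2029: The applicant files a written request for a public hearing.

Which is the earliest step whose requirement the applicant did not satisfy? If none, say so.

Step 1 — 3 and 44 days from Mar 13, 2028 (when the application is submitted) are Mar 16, 2028 and Apr 26, 2028 respectively; done Apr 25, 2028, which is between those dates.
Step 2 — must wait 21 days from Apr 25, 2028 (when the application fee is paid), so not before May 16, 2028; May 8, 2028 is 8 days before the earliest permitted date.
That is the first point of non-compliance.

Step 2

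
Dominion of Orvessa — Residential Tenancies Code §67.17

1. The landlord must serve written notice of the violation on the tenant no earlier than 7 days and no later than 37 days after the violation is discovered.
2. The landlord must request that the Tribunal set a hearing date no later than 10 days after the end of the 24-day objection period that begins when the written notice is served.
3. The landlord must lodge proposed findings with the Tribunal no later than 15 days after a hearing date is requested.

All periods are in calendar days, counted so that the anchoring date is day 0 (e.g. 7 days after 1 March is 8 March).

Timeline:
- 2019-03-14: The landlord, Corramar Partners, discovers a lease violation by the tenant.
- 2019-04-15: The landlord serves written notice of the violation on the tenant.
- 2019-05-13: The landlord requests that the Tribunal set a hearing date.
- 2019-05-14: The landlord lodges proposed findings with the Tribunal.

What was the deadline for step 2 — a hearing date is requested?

The written notice is served on 2019-04-15; the 24-day objection period therefore ends 2019-05-09, and step 2 runs from that date. 10 days after 2019-05-09 is 2019-05-19.

2019-05-19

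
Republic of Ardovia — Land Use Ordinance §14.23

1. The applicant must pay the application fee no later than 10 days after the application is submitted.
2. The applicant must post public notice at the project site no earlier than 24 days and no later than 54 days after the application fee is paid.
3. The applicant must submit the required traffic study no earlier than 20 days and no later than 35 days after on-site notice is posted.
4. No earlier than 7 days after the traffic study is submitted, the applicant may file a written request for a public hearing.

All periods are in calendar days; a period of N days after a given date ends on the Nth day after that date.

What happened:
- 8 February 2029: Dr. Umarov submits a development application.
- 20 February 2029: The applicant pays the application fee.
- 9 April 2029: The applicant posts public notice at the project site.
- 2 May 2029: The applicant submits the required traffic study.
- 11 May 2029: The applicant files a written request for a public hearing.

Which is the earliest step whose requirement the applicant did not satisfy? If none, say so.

Step 1

Step 1 — counting 10 days from 8 February 2029 (when the application is submitted) gives a deadline of 18 February 2029; 20 February 2029 misses that deadline by 2 days.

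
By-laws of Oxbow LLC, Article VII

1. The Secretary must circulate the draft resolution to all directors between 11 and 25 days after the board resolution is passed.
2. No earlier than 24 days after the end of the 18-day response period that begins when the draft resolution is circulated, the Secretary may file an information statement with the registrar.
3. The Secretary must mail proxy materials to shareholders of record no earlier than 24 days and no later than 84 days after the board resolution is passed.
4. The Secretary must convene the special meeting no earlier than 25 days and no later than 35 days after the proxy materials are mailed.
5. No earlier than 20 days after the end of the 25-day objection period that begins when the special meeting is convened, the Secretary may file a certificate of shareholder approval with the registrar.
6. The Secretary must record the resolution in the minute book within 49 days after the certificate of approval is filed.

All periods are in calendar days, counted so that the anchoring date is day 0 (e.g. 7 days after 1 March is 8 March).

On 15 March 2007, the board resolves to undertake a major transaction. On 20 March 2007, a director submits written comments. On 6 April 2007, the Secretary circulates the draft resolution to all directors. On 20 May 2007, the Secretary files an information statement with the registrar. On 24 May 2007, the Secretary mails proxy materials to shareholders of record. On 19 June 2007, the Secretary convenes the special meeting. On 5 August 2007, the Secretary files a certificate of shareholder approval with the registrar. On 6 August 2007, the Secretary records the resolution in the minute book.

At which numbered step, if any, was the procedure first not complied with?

Step 1: the window is 11–25 days after 15 March 2007 (when the board resolution is passed), so 26 March 2007 through 9 April 2007; 6 April 2007 falls inside that range.
Step 2: the earliest permitted date is 24 days after 24 April 2007 (end of the 18-day response period, which began when the draft resolution is circulated on 6 April 2007), i.e. 18 May 2007; 20 May 2007 is on or after that date.
Step 3: the window is 24–84 days after 15 March 2007 (when the board resolution is passed), so 8 April 2007 through 7 June 2007; done 24 May 2007, which is between those dates.
Step 4: the window is 25–35 days after 24 May 2007 (when the proxy materials are mailed), so 18 June 2007 through 28 June 2007; done 19 June 2007 — within the window.
Step 5: the earliest permitted date is 20 days after 14 July 2007 (end of the 25-day objection period, which began when the special meeting is convened on 19 June 2007), i.e. 3 August 2007; done 5 August 2007 — permitted.
Step 6: 49 days after 5 August 2007 (when the certificate of approval is filed) is 23 September 2007; 6 August 2007 is within that limit.

None — every step was satisfied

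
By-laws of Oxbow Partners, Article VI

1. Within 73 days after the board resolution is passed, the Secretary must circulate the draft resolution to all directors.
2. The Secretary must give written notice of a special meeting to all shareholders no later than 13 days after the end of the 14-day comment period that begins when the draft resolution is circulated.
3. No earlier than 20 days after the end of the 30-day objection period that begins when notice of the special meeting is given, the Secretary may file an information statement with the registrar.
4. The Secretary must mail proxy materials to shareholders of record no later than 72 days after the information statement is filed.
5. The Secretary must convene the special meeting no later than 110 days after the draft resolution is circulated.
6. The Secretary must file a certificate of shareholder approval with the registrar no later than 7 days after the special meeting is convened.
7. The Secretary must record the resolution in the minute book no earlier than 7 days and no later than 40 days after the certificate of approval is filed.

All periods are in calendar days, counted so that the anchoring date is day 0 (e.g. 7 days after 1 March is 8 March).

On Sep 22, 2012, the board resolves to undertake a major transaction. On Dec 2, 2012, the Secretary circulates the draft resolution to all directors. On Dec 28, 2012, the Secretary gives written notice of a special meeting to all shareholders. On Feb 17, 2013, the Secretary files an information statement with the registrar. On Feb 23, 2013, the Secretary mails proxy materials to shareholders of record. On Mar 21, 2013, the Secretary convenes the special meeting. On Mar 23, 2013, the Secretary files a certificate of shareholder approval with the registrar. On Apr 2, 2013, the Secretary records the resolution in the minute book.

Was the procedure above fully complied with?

Step 1 — counting 73 days from Sep 22, 2012 (when the board resolution is passed) gives a deadline of Dec 4, 2012; completed Dec 2, 2012, before the deadline.
Step 2 — counting 13 days from Dec 16, 2012 (end of the 14-day comment period, which began when the draft resolution is circulated on Dec 2, 2012) gives a deadline of Dec 29, 2012; Dec 28, 2012 is within that limit.
Step 3 — must wait 20 days from Jan 27, 2013 (end of the 30-day objection period, which began when notice of the special meeting is given on Dec 28, 2012), so not before Feb 16, 2013; Feb 17, 2013 is on or after that date.
Step 4 — counting 72 days from Feb 17, 2013 (when the information statement is filed) gives a deadline of Apr 30, 2013; done Feb 23, 2013 — timely.
Step 5 — counting 110 days from Dec 2, 2012 (when the draft resolution is circulated) gives a deadline of Mar 22, 2013; done Mar 21, 2013 — timely.
Step 6 — counting 7 days from Mar 21, 2013 (when the special meeting is convened) gives a deadline of Mar 28, 2013; Mar 23, 2013 is within that limit.
Step 7 — 7 and 40 days from Mar 23, 2013 (when the certificate of approval is filed) are Mar 30, 2013 and May 2, 2013 respectively; done Apr 2, 2013 — within the window.

Yes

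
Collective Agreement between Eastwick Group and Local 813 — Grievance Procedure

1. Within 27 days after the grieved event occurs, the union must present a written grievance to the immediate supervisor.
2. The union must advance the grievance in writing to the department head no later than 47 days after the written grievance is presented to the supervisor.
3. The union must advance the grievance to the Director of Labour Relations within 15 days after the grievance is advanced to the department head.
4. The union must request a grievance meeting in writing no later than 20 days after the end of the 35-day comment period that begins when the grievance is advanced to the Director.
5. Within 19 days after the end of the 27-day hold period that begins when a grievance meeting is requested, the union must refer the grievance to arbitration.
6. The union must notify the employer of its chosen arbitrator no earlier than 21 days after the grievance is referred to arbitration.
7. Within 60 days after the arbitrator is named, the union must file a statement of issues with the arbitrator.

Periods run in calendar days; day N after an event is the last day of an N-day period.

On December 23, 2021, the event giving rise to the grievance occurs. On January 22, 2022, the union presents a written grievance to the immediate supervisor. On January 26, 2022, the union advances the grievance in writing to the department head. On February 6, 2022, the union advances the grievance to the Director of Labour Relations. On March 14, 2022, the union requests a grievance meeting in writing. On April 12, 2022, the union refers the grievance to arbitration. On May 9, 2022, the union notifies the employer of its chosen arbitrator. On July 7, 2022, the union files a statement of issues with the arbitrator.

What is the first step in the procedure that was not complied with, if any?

Step 1 — counting 27 days from December 23, 2021 (when the grieved event occurs) gives a deadline of January 19, 2022; January 22, 2022 misses that deadline by 3 days.
The analysis stops there.

Step 1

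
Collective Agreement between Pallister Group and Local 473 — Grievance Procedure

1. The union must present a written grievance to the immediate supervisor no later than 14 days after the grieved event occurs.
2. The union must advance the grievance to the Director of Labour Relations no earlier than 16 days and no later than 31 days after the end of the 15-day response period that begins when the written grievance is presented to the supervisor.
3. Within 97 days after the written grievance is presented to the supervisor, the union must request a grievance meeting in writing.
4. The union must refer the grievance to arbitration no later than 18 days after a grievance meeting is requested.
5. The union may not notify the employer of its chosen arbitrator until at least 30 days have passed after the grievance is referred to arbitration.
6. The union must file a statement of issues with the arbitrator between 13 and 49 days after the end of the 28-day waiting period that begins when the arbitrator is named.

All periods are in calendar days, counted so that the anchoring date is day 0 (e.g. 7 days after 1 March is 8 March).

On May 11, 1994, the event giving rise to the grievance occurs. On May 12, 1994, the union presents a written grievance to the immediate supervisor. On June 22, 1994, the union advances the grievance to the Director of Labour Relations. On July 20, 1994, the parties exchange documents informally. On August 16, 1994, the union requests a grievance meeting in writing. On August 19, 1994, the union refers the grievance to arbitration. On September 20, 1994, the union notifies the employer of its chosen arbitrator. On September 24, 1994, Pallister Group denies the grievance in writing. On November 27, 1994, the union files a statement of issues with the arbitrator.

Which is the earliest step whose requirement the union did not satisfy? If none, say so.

Step 1 — counting 14 days from May 11, 1994 (when the grieved event occurs) gives a deadline of May 25, 1994; done May 12, 1994 — timely.
Step 2 — 16 and 31 days from May 27, 1994 (end of the 15-day response period, which began when the written grievance is presented to the supervisor on May 12, 1994) are June 12, 1994 and June 27, 1994 respectively; June 22, 1994 falls inside that range.
Step 3 — counting 97 days from May 12, 1994 (when the written grievance is presented to the supervisor) gives a deadline of August 17, 1994; done August 16, 1994 — timely.
Step 4 — counting 18 days from August 16, 1994 (when a grievance meeting is requested) gives a deadline of September 3, 1994; done August 19, 1994 — timely.
Step 5 — must wait 30 days from August 19, 1994 (when the grievance is referred to arbitration), so not before September 18, 1994; done September 20, 1994, after the minimum wait.
Step 6 — 13 and 49 days from October 18, 1994 (end of the 28-day waiting period, which began when the arbitrator is named on September 20, 1994) are October 31, 1994 and December 6, 1994 respectively; done November 27, 1994 — within the window.

None — every step was satisfied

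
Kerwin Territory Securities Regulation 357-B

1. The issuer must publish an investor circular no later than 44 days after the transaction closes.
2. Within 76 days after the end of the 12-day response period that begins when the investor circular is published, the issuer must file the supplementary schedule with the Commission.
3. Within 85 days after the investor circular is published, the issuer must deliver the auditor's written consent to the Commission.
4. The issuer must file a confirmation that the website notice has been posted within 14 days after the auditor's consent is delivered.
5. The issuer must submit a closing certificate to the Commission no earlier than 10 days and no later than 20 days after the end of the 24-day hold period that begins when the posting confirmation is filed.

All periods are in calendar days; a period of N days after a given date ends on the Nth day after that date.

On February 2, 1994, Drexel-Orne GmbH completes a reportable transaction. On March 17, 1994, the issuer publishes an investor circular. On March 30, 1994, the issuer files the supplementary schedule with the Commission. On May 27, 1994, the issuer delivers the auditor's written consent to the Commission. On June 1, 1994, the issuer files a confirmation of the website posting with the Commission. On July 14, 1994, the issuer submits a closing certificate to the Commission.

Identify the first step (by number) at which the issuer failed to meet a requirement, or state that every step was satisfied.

None — every step was satisfied

Step 1: 44 days after February 2, 1994 (when the transaction closes) is March 18, 1994; done March 17, 1994 — timely.
Step 2: 76 days after March 29, 1994 (end of the 12-day response period, which began when the investor circular is published on March 17, 1994) is June 13, 1994; done March 30, 1994 — timely.
Step 3: 85 days after March 17, 1994 (when the investor circular is published) is June 10, 1994; done May 27, 1994 — timely.
Step 4: 14 days after May 27, 1994 (when the auditor's consent is delivered) is June 10, 1994; completed June 1, 1994, before the deadline.
Step 5: the window is 10–20 days after June 25, 1994 (end of the 24-day hold period, which began when the posting confirmation is filed on June 1, 1994), so July 5, 1994 through July 15, 1994; done July 14, 1994 — within the window.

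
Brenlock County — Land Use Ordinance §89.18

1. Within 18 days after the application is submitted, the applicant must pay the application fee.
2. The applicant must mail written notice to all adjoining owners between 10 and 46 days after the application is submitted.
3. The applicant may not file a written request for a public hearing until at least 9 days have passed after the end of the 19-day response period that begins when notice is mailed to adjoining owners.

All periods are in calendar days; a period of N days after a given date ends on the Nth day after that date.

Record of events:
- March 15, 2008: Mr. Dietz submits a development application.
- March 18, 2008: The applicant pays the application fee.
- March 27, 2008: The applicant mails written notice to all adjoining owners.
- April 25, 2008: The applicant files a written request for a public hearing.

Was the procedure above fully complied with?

(1) due by March 15, 2008 + 18 days = April 2, 2008; March 18, 2008 is within that limit.
(2) the permitted window runs from March 15, 2008 + 10 = March 25, 2008 to March 15, 2008 + 46 = April 30, 2008; March 27, 2008 falls inside that range.
(3) permitted from April 15, 2008 + 9 days = April 24, 2008 onward; done April 25, 2008, after the minimum wait.

Yes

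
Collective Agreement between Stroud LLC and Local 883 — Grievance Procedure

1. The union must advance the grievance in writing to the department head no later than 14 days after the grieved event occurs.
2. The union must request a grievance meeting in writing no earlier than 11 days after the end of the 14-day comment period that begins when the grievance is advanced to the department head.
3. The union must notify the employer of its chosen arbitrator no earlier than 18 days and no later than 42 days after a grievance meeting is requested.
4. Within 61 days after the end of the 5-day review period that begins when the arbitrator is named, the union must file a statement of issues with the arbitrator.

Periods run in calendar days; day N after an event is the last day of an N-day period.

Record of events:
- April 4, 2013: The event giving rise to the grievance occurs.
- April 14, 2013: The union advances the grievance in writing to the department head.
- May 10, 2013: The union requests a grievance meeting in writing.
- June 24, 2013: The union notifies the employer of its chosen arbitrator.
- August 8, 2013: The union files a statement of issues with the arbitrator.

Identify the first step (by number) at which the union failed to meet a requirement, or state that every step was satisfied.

Step 1: 14 days after April 4, 2013 (when the grieved event occurs) is April 18, 2013; completed April 14, 2013, before the deadline.
Step 2: the earliest permitted date is 11 days after April 28, 2013 (end of the 14-day comment period, which began when the grievance is advanced to the department head on April 14, 2013), i.e. May 9, 2013; May 10, 2013 is on or after that date.
Step 3: the window is 18–42 days after May 10, 2013 (when a grievance meeting is requested), so May 28, 2013 through June 21, 2013; done June 24, 2013 — 3 days after the window closed.
That is the first point of non-compliance.

Step 3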